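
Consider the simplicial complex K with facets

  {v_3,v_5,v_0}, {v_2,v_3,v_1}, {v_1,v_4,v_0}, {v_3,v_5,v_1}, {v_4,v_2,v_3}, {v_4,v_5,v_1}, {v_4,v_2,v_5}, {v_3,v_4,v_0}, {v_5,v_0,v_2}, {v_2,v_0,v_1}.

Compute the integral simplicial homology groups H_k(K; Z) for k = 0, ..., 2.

Order the vertices as v_0 < v_1 < v_2 < v_3 < v_4 < v_5. Listing each simplex with vertices in this order, K has dimension 2 with simplices:

  0-simplices (6): [v_0], [v_1], [v_2], [v_3], [v_4], [v_5]
  1-simplices (15): (15 of them)
  2-simplices (10): [v_0,v_1,v_2], [v_0,v_1,v_4], [v_0,v_2,v_5], [v_0,v_3,v_4], [v_0,v_3,v_5], [v_1,v_2,v_3], [v_1,v_3,v_5], [v_1,v_4,v_5], [v_2,v_3,v_4], [v_2,v_4,v_5]

Hence C_0 ≅ Z^6, C_1 ≅ Z^15, C_2 ≅ Z^10.

∂_1: C_1 → C_0 maps an edge to its endpoints' difference, ∂[p,q] = q − p.
The 6×15 boundary matrix has rank 5 and Smith normal form diag(1,1,1,1,1).

∂_2: C_2 → C_1 sends each 2-simplex [p,q,r] to [q,r] − [p,r] + [p,q]. For instance
  ∂[v_2,v_3,v_4] = [v_3,v_4] − [v_2,v_4] + [v_2,v_3],
  ∂[v_2,v_4,v_5] = [v_4,v_5] − [v_2,v_5] + [v_2,v_4].
The 15×10 boundary matrix has rank 10 and Smith normal form diag(1,1,1,1,1,1,1,1,1,2).

Reading off H_k = ker ∂_k / im ∂_{k+1}:

  H_0: rank C_0 − rank ∂_1 = 6 − 5 = 1, and the invariant factors of ∂_1 are all 1, so H_0 ≅ Z.
  H_1: rank ker ∂_1 − rank ∂_2 = (15 − 5) − 10 = 0, and ∂_2 has invariant factor 2 > 1, so H_1 ≅ Z/2.
  H_2: rank ker ∂_2 − rank ∂_3 = (10 − 10) − 0 = 0, and there is no ∂_3, so H_2 ≅ 0.

As a check, the Euler characteristic is 6 − 15 + 10 = 1, which agrees with 1 − 0 + 0 = 1.

H_0 = Z,  H_1 = Z/2,  H_2 = 0.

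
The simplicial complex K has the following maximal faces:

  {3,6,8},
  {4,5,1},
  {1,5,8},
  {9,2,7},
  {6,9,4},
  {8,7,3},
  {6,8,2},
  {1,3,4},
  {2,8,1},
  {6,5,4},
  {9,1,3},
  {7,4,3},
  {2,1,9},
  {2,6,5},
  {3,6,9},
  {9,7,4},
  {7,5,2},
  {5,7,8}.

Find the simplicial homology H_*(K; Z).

We work with the vertex ordering 1 < 2 < 3 < 4 < 5 < 6 < 7 < 8 < 9. The simplices of K, each written with vertices in increasing order, are:

  0-simplices (9): [1], [2], [3], [4], [5], [6], [7], [8], [9]
  1-simplices (27): (27 of them)
  2-simplices (18): [1,2,8], [1,2,9], [1,3,4], [1,3,9], [1,4,5], [1,5,8], [2,5,6], [2,5,7], [2,6,8], [2,7,9], [3,4,7], [3,6,8], [3,6,9], [3,7,8], [4,5,6], [4,6,9], [4,7,9], [5,7,8]

so the chain groups are C_0 ≅ Z^9, C_1 ≅ Z^27, C_2 ≅ Z^18.

∂_1: C_1 → C_0 is given by ∂[p,q] = [q] − [p]. For instance
  ∂[6,8] = [8] − [6].
The 9×27 boundary matrix has rank 8 and Smith normal form diag(1,1,1,1,1,1,1,1).

∂_2: C_2 → C_1 maps a triangle to the signed sum of its edges. For instance
  ∂[4,7,9] = [7,9] − [4,9] + [4,7],
  ∂[1,5,8] = [5,8] − [1,8] + [1,5].
The resulting 27×18 matrix has rank 18, and its Smith normal form has invariant factors (1,1,1,1,1,1,1,1,1,1,1,1,1,1,1,1,1,2).

Now H_k = ker ∂_k / im ∂_{k+1}, so:

  H_0: rank C_0 − rank ∂_1 = 9 − 8 = 1, and the invariant factors of ∂_1 are all 1, so H_0 ≅ Z.
  H_1: rank ker ∂_1 − rank ∂_2 = (27 − 8) − 18 = 1, and ∂_2 has invariant factor 2 > 1, so H_1 ≅ Z ⊕ Z/2.
  H_2: rank ker ∂_2 − rank ∂_3 = (18 − 18) − 0 = 0, and there is no ∂_3, so H_2 ≅ 0.

As a check, the Euler characteristic is 9 − 27 + 18 = 0, which agrees with 1 − 1 + 0 = 0.

H_0 = Z,  H_1 = Z ⊕ Z/2,  H_2 = 0.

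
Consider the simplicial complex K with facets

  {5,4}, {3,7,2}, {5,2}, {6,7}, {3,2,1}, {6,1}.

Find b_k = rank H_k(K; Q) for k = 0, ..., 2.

Take the total order 1 < 2 < 3 < 4 < 5 < 6 < 7 on the vertex set. Then K (dimension 2) consists of the simplices:

  0-simplices (7): [1], [2], [3], [4], [5], [6], [7]
  1-simplices (9): [1,2], [1,3], [1,6], [2,3], [2,5], [2,7], [3,7], [4,5], [6,7]
  2-simplices (2): [1,2,3], [2,3,7]

so the chain groups are C_0 ≅ Z^7, C_1 ≅ Z^9, C_2 ≅ Z^2.

Boundary ∂_1: C_1 → C_0 maps an edge to its endpoints' difference, ∂[p,q] = q − p. For instance
  ∂[1,2] = [2] − [1].
As a 7×9 matrix over Z this has rank 6, with invariant factors (1,1,1,1,1,1).

∂_2: C_2 → C_1 sends each 2-simplex [p,q,r] to [q,r] − [p,r] + [p,q]. For instance
  ∂[1,2,3] = [2,3] − [1,3] + [1,2],
  ∂[2,3,7] = [3,7] − [2,7] + [2,3].
This gives a 9×2 integer matrix of rank 2; reducing to Smith normal form yields diagonal entries (1,1).

Reading off H_k = ker ∂_k / im ∂_{k+1}:

  H_0: rank C_0 − rank ∂_1 = 7 − 6 = 1, and the invariant factors of ∂_1 are all 1, so H_0 = Z.
  H_1: rank ker ∂_1 − rank ∂_2 = (9 − 6) − 2 = 1, and the invariant factors of ∂_2 are all 1, so H_1 = Z.
  H_2: rank ker ∂_2 − rank ∂_3 = (2 − 2) − 0 = 0, and there is no ∂_3, so H_2 = 0.

Hence the Betti numbers are b_0 = 1, b_1 = 1, b_2 = 0.

b_0 = 1, b_1 = 1, b_2 = 0.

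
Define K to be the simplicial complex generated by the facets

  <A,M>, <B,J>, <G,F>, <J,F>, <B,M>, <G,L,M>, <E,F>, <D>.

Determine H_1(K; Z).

We work with the vertex ordering A < B < D < E < F < G < J < L < M. The simplices of K, each written with vertices in increasing order, are:

  0-simplices (9): A, B, D, E, F, G, J, L, M
  1-simplices (9): AM, BJ, BM, EF, FG, FJ, GL, GM, LM
  2-simplices (1): GLM

Hence C_0 ≅ Z^9, C_1 ≅ Z^9, C_2 ≅ Z^1.

The boundary map ∂_1: C_1 → C_0 maps an edge to its endpoints' difference, ∂[p,q] = q − p. For instance
  ∂BJ = J − B.
This gives a 9×9 integer matrix of rank 7; reducing to Smith normal form yields diagonal entries (1,1,1,1,1,1,1).

∂_2: C_2 → C_1 acts by ∂[p,q,r] = [q,r] − [p,r] + [p,q]. For instance
  ∂GLM = LM − GM + GL.
The resulting 9×1 matrix has rank 1, and its Smith normal form has invariant factors (1).

Computing H_k = (kernel of ∂_k) / (image of ∂_{k+1}):

  H_1: rank ker ∂_1 − rank ∂_2 = (9 − 7) − 1 = 1, and the invariant factors of ∂_2 are all 1, so H_1 ≅ Z.

H_1 ≅ Z.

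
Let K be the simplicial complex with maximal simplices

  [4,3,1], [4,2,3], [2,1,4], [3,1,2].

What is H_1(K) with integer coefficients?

H_1 ≅ 0.

Fix the vertex order 1 < 2 < 3 < 4 and write every simplex with vertices in increasing order. Then dim K = 2 and the simplices of K are:

  0-simplices (4): [1], [2], [3], [4]
  1-simplices (6): [1,2], [1,3], [1,4], [2,3], [2,4], [3,4]
  2-simplices (4): [1,2,3], [1,2,4], [1,3,4], [2,3,4]

so the chain groups are C_0 ≅ Z^4, C_1 ≅ Z^6, C_2 ≅ Z^4.

∂_1: C_1 → C_0 maps an edge to its endpoints' difference, ∂[p,q] = q − p. For instance
  ∂[1,2] = [2] − [1].
The 4×6 boundary matrix has rank 3 and Smith normal form diag(1,1,1).

The boundary map ∂_2: C_2 → C_1 acts by ∂[p,q,r] = [q,r] − [p,r] + [p,q]. For instance
  ∂[1,3,4] = [3,4] − [1,4] + [1,3],
  ∂[1,2,3] = [2,3] − [1,3] + [1,2].
This gives a 6×4 integer matrix of rank 3; reducing to Smith normal form yields diagonal entries (1,1,1).

Computing H_k = (kernel of ∂_k) / (image of ∂_{k+1}):

  H_1: rank ker ∂_1 − rank ∂_2 = (6 − 3) − 3 = 0, and the invariant factors of ∂_2 are all 1, so H_1 ≅ 0.

(K is a triangulation of the 2-sphere S^2.)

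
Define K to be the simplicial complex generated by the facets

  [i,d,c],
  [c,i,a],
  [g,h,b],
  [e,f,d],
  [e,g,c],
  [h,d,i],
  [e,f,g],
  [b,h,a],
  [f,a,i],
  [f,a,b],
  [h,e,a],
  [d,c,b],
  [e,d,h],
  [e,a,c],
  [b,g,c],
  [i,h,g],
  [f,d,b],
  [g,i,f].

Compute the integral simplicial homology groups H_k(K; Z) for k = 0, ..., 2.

We work with the vertex ordering a < b < c < d < e < f < g < h < i. The simplices of K, each written with vertices in increasing order, are:

  0-simplices (9): a, b, c, d, e, f, g, h, i
  1-simplices (27): ab, ac, ae, af, ah, ai, bc, bd, bf, bg, bh, cd, ce, cg, ci, de, df, dh, di, ef, eg, eh, fg, fi, gh, gi, hi
  2-simplices (18): abf, abh, ace, aci, aeh, afi, bcd, bcg, bdf, bgh, cdi, ceg, def, deh, dhi, efg, fgi, ghi

giving chain groups C_0 ≅ Z^9, C_1 ≅ Z^27, C_2 ≅ Z^18.

The boundary map ∂_1: C_1 → C_0 is given by ∂[p,q] = [q] − [p]. For instance
  ∂bd = d − b.
The resulting 9×27 matrix has rank 8, and its Smith normal form has invariant factors (1,1,1,1,1,1,1,1).

Boundary ∂_2: C_2 → C_1 acts by ∂[p,q,r] = [q,r] − [p,r] + [p,q]. For instance
  ∂dhi = hi − di + dh,
  ∂bgh = gh − bh + bg.
As a 27×18 matrix over Z this has rank 17, with invariant factors (1,1,1,1,1,1,1,1,1,1,1,1,1,1,1,1,1).

Reading off H_k = ker ∂_k / im ∂_{k+1}:

  H_0: rank C_0 − rank ∂_1 = 9 − 8 = 1, and the invariant factors of ∂_1 are all 1, so H_0 = Z.
  H_1: rank ker ∂_1 − rank ∂_2 = (27 − 8) − 17 = 2, and the invariant factors of ∂_2 are all 1, so H_1 = Z^2.
  H_2: rank ker ∂_2 − rank ∂_3 = (18 − 17) − 0 = 1, and there is no ∂_3, so H_2 = Z.

(K is a triangulation of the torus T^2.)

H_0 ≅ Z,  H_1 ≅ Z^2,  H_2 ≅ Z.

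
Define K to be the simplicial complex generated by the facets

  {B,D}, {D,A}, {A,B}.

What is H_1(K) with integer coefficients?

Take the total order A < B < D on the vertex set. Then K (dimension 1) consists of the simplices:

  0-simplices (3): A, B, D
  1-simplices (3): AB, AD, BD

Hence C_0 ≅ Z^3, C_1 ≅ Z^3.

The boundary map ∂_1: C_1 → C_0 maps an edge to its endpoints' difference, ∂[p,q] = q − p. For instance
  ∂AB = B − A.
This gives a 3×3 integer matrix of rank 2; reducing to Smith normal form yields diagonal entries (1,1).

From H_k ≅ ker(∂_k) / im(∂_{k+1}) we obtain:

  H_1: rank ker ∂_1 − rank ∂_2 = (3 − 2) − 0 = 1, and there is no ∂_2, so H_1 ≅ Z.

H_1 ≅ Z.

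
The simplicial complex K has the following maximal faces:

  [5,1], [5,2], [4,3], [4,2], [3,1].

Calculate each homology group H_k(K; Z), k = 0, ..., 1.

Order the vertices as 1 < 2 < 3 < 4 < 5. Listing each simplex with vertices in this order, K has dimension 1 with simplices:

  0-simplices (5): [1], [2], [3], [4], [5]
  1-simplices (5): [1,3], [1,5], [2,4], [2,5], [3,4]

so the chain groups are C_0 ≅ Z^5, C_1 ≅ Z^5.

Boundary ∂_1: C_1 → C_0 sends each edge [p,q] (with p < q) to q − p.
As a 5×5 matrix over Z this has rank 4, with invariant factors (1,1,1,1).

From H_k ≅ ker(∂_k) / im(∂_{k+1}) we obtain:

  H_0: rank C_0 − rank ∂_1 = 5 − 4 = 1, and the invariant factors of ∂_1 are all 1, so H_0 = Z.
  H_1: rank ker ∂_1 − rank ∂_2 = (5 − 4) − 0 = 1, and there is no ∂_2, so H_1 = Z.

H_0 ≅ Z,  H_1 ≅ Z.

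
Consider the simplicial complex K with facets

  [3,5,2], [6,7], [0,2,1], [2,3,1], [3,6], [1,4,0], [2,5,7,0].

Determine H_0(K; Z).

H_0 ≅ Z.

Take the total order 0 < 1 < 2 < 3 < 4 < 5 < 6 < 7 on the vertex set. Then K (dimension 3) consists of the simplices:

  0-simplices (8): [0], [1], [2], [3], [4], [5], [6], [7]
  1-simplices (15): [0,1], [0,2], [0,4], [0,5], [0,7], [1,2], [1,3], [1,4], [2,3], [2,5], [2,7], [3,5], [3,6], [5,7], [6,7]
  2-simplices (8): [0,1,2], [0,1,4], [0,2,5], [0,2,7], [0,5,7], [1,2,3], [2,3,5], [2,5,7]
  3-simplices (1): [0,2,5,7]

so the chain groups are C_0 ≅ Z^8, C_1 ≅ Z^15, C_2 ≅ Z^8, C_3 ≅ Z^1.

The boundary map ∂_1: C_1 → C_0 is given by ∂[p,q] = [q] − [p].
The 8×15 boundary matrix has rank 7 and Smith normal form diag(1,1,1,1,1,1,1).

∂_2: C_2 → C_1 sends each 2-simplex [p,q,r] to [q,r] − [p,r] + [p,q]. For instance
  ∂[0,5,7] = [5,7] − [0,7] + [0,5],
  ∂[0,2,7] = [2,7] − [0,7] + [0,2].
This gives a 15×8 integer matrix of rank 7; reducing to Smith normal form yields diagonal entries (1,1,1,1,1,1,1).

Boundary ∂_3: C_3 → C_2 sends each 3-simplex σ to the alternating sum Σ_i (−1)^i (σ with its i-th vertex removed). For instance
  ∂[0,2,5,7] = [2,5,7] − [0,5,7] + [0,2,7] − [0,2,5].
The 8×1 boundary matrix has rank 1 and Smith normal form diag(1).

Computing H_k = (kernel of ∂_k) / (image of ∂_{k+1}):

  H_0: rank C_0 − rank ∂_1 = 8 − 7 = 1, and the invariant factors of ∂_1 are all 1, so H_0 = Z.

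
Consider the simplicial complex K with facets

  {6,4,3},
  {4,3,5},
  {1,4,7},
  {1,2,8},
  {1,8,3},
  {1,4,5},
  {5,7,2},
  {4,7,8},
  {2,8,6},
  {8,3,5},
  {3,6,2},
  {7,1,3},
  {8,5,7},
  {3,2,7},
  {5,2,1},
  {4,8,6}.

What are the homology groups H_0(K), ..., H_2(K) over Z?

H_0 ≅ Z,  H_1 ≅ Z^2,  H_2 ≅ Z.

We work with the vertex ordering 1 < 2 < 3 < 4 < 5 < 6 < 7 < 8. The simplices of K, each written with vertices in increasing order, are:

  0-simplices (8): [1], [2], [3], [4], [5], [6], [7], [8]
  1-simplices (24): (24 of them)
  2-simplices (16): [1,2,5], [1,2,8], [1,3,7], [1,3,8], [1,4,5], [1,4,7], [2,3,6], [2,3,7], [2,5,7], [2,6,8], [3,4,5], [3,4,6], [3,5,8], [4,6,8], [4,7,8], [5,7,8]

giving chain groups C_0 ≅ Z^8, C_1 ≅ Z^24, C_2 ≅ Z^16.

∂_1: C_1 → C_0 is given by ∂[p,q] = [q] − [p]. For instance
  ∂[4,5] = [5] − [4].
The 8×24 boundary matrix has rank 7 and Smith normal form diag(1,1,1,1,1,1,1).

∂_2: C_2 → C_1 sends each 2-simplex [p,q,r] to [q,r] − [p,r] + [p,q]. For instance
  ∂[5,7,8] = [7,8] − [5,8] + [5,7],
  ∂[3,4,5] = [4,5] − [3,5] + [3,4].
The resulting 24×16 matrix has rank 15, and its Smith normal form has invariant factors (1,1,1,1,1,1,1,1,1,1,1,1,1,1,1).

Now H_k = ker ∂_k / im ∂_{k+1}, so:

  H_0: rank C_0 − rank ∂_1 = 8 − 7 = 1, and the invariant factors of ∂_1 are all 1, so H_0 ≅ Z.
  H_1: rank ker ∂_1 − rank ∂_2 = (24 − 7) − 15 = 2, and the invariant factors of ∂_2 are all 1, so H_1 ≅ Z^2.
  H_2: rank ker ∂_2 − rank ∂_3 = (16 − 15) − 0 = 1, and there is no ∂_3, so H_2 ≅ Z.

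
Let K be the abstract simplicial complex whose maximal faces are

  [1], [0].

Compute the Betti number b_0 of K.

b_0 = 2.

Take the total order 0 < 1 on the vertex set. Then K (dimension 0) consists of the simplices:

  0-simplices (2): [0], [1]

Hence C_0 ≅ Z^2.

Now H_k = ker ∂_k / im ∂_{k+1}, so:

  H_0: rank C_0 − rank ∂_1 = 2 − 0 = 2, and there is no ∂_1, so H_0 ≅ Z^2.

Hence the Betti numbers are b_0 = 2.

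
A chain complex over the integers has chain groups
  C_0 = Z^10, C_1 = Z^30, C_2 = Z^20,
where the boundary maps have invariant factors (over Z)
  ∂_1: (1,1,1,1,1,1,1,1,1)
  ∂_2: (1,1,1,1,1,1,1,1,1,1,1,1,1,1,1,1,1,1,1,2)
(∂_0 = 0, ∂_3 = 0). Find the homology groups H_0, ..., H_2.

H_0: b_0 = 10 − 0 − 9 = 1; torsion from ∂_1 factors > 1: none. So H_0 = Z.
H_1: b_1 = 30 − 9 − 20 = 1; torsion from ∂_2 factors > 1: [2]. So H_1 = Z ⊕ Z/2Z.
H_2: b_2 = 20 − 20 − 0 = 0; torsion from ∂_3 factors > 1: none. So H_2 = 0.

H_0 = Z,  H_1 = Z ⊕ Z/2Z,  H_2 = 0.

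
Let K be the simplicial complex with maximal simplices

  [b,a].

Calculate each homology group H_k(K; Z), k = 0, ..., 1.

H_0 = Z,  H_1 = 0.

K has 2 vertices, 1 edge.
rank ∂_0 = 0, rank ∂_1 = 1 ⇒ b_0 = 2 − 0 − 1 = 1; all invariant factors of ∂_1 are 1 so no torsion. So H_0 ≅ Z.
rank ∂_1 = 1, rank ∂_2 = 0 ⇒ b_1 = 1 − 1 − 0 = 0. So H_1 ≅ 0.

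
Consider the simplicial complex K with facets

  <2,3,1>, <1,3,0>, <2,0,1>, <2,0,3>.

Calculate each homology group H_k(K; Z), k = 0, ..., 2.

H_0 ≅ Z,  H_1 = 0,  H_2 ≅ Z.

K has 4 vertices, 6 edges, 4 triangles.
rank ∂_0 = 0, rank ∂_1 = 3 ⇒ b_0 = 4 − 0 − 3 = 1; all invariant factors of ∂_1 are 1 so no torsion. So H_0 = Z.
rank ∂_1 = 3, rank ∂_2 = 3 ⇒ b_1 = 6 − 3 − 3 = 0; all invariant factors of ∂_2 are 1 so no torsion. So H_1 = 0.
rank ∂_2 = 3, rank ∂_3 = 0 ⇒ b_2 = 4 − 3 − 0 = 1. So H_2 = Z.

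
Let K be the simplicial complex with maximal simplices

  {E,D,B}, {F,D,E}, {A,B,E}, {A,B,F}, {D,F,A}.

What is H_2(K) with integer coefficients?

Fix the vertex order A < B < D < E < F and write every simplex with vertices in increasing order. Then dim K = 2 and the simplices of K are:

  0-simplices (5): A, B, D, E, F
  1-simplices (10): AB, AD, AE, AF, BD, BE, BF, DE, DF, EF
  2-simplices (5): ABE, ABF, ADF, BDE, DEF

so the chain groups are C_0 ≅ Z^5, C_1 ≅ Z^10, C_2 ≅ Z^5.

The boundary map ∂_1: C_1 → C_0 maps an edge to its endpoints' difference, ∂[p,q] = q − p. For instance
  ∂DF = F − D.
The resulting 5×10 matrix has rank 4, and its Smith normal form has invariant factors (1,1,1,1).

The boundary map ∂_2: C_2 → C_1 sends each 2-simplex [p,q,r] to [q,r] − [p,r] + [p,q]. For instance
  ∂BDE = DE − BE + BD,
  ∂ABF = BF − AF + AB.
The resulting 10×5 matrix has rank 5, and its Smith normal form has invariant factors (1,1,1,1,1).

From H_k ≅ ker(∂_k) / im(∂_{k+1}) we obtain:

  H_2: rank ker ∂_2 − rank ∂_3 = (5 − 5) − 0 = 0, and there is no ∂_3, so H_2 = 0.

H_2 = 0.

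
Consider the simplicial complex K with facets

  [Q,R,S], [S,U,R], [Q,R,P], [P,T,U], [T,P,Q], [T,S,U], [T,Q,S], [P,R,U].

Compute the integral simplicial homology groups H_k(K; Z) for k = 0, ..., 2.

Take the total order P < Q < R < S < T < U on the vertex set. Then K (dimension 2) consists of the simplices:

  0-simplices (6): P, Q, R, S, T, U
  1-simplices (12): PQ, PR, PT, PU, QR, QS, QT, RS, RU, ST, SU, TU
  2-simplices (8): PQR, PQT, PRU, PTU, QRS, QST, RSU, STU

giving chain groups C_0 ≅ Z^6, C_1 ≅ Z^12, C_2 ≅ Z^8.

∂_1: C_1 → C_0 is given by ∂[p,q] = [q] − [p]. For instance
  ∂PR = R − P.
The 6×12 boundary matrix has rank 5 and Smith normal form diag(1,1,1,1,1).

The boundary map ∂_2: C_2 → C_1 sends each 2-simplex [p,q,r] to [q,r] − [p,r] + [p,q]. For instance
  ∂PTU = TU − PU + PT,
  ∂PRU = RU − PU + PR.
As a 12×8 matrix over Z this has rank 7, with invariant factors (1,1,1,1,1,1,1).

Computing H_k = (kernel of ∂_k) / (image of ∂_{k+1}):

  H_0: rank C_0 − rank ∂_1 = 6 − 5 = 1, and the invariant factors of ∂_1 are all 1, so H_0 ≅ Z.
  H_1: rank ker ∂_1 − rank ∂_2 = (12 − 5) − 7 = 0, and the invariant factors of ∂_2 are all 1, so H_1 ≅ 0.
  H_2: rank ker ∂_2 − rank ∂_3 = (8 − 7) − 0 = 1, and there is no ∂_3, so H_2 ≅ Z.

As a check, the Euler characteristic is 6 − 12 + 8 = 2, which agrees with 1 − 0 + 1 = 2.

H_0 = Z,  H_1 = 0,  H_2 = Z.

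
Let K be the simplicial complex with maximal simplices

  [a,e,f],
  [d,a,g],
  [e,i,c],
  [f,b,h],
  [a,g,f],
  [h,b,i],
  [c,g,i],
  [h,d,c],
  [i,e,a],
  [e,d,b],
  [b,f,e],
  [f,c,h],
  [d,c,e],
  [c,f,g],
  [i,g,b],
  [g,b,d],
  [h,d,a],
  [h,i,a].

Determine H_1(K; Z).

We work with the vertex ordering a < b < c < d < e < f < g < h < i. The simplices of K, each written with vertices in increasing order, are:

  0-simplices (9): a, b, c, d, e, f, g, h, i
  1-simplices (27): ad, ae, af, ag, ah, ai, bd, be, bf, bg, bh, bi, cd, ce, cf, cg, ch, ci, de, dg, dh, ef, ei, fg, fh, gi, hi
  2-simplices (18): adg, adh, aef, aei, afg, ahi, bde, bdg, bef, bfh, bgi, bhi, cde, cdh, cei, cfg, cfh, cgi

Hence C_0 ≅ Z^9, C_1 ≅ Z^27, C_2 ≅ Z^18.

The boundary map ∂_1: C_1 → C_0 is given by ∂[p,q] = [q] − [p]. For instance
  ∂cd = d − c.
As a 9×27 matrix over Z this has rank 8, with invariant factors (1,1,1,1,1,1,1,1).

∂_2: C_2 → C_1 acts by ∂[p,q,r] = [q,r] − [p,r] + [p,q]. For instance
  ∂bde = de − be + bd,
  ∂bgi = gi − bi + bg.
The 27×18 boundary matrix has rank 17 and Smith normal form diag(1,1,1,1,1,1,1,1,1,1,1,1,1,1,1,1,1).

Now H_k = ker ∂_k / im ∂_{k+1}, so:

  H_1: rank ker ∂_1 − rank ∂_2 = (27 − 8) − 17 = 2, and the invariant factors of ∂_2 are all 1, so H_1 = Z^2.

H_1 = Z^2.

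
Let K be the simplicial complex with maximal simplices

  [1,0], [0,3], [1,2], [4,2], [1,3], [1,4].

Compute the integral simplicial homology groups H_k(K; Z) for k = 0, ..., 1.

H_0 ≅ Z,  H_1 ≅ Z^2.

Order the vertices as 0 < 1 < 2 < 3 < 4. Listing each simplex with vertices in this order, K has dimension 1 with simplices:

  0-simplices (5): [0], [1], [2], [3], [4]
  1-simplices (6): [0,1], [0,3], [1,2], [1,3], [1,4], [2,4]

giving chain groups C_0 ≅ Z^5, C_1 ≅ Z^6.

∂_1: C_1 → C_0 sends each edge [p,q] (with p < q) to q − p.
As a 5×6 matrix over Z this has rank 4, with invariant factors (1,1,1,1).

Now H_k = ker ∂_k / im ∂_{k+1}, so:

  H_0: rank C_0 − rank ∂_1 = 5 − 4 = 1, and the invariant factors of ∂_1 are all 1, so H_0 = Z.
  H_1: rank ker ∂_1 − rank ∂_2 = (6 − 4) − 0 = 2, and there is no ∂_2, so H_1 = Z^2.

As a check, the Euler characteristic is 5 − 6 = -1, which agrees with 1 − 2 = -1.
(K is a triangulation of a wedge of 2 circles.)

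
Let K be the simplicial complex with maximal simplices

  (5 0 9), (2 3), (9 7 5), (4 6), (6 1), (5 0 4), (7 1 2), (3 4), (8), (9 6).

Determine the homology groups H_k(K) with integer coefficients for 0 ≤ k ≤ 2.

Fix the vertex order 0 < 1 < 2 < 3 < 4 < 5 < 6 < 7 < 8 < 9 and write every simplex with vertices in increasing order. Then dim K = 2 and the simplices of K are:

  0-simplices (10): [0], [1], [2], [3], [4], [5], [6], [7], [8], [9]
  1-simplices (15): [0,4], [0,5], [0,9], [1,2], [1,6], [1,7], [2,3], [2,7], [3,4], [4,5], [4,6], [5,7], [5,9], [6,9], [7,9]
  2-simplices (4): [0,4,5], [0,5,9], [1,2,7], [5,7,9]

Hence C_0 ≅ Z^10, C_1 ≅ Z^15, C_2 ≅ Z^4.

Boundary ∂_1: C_1 → C_0 is given by ∂[p,q] = [q] − [p].
As a 10×15 matrix over Z this has rank 8, with invariant factors (1,1,1,1,1,1,1,1).

The boundary map ∂_2: C_2 → C_1 acts by ∂[p,q,r] = [q,r] − [p,r] + [p,q]. For instance
  ∂[0,5,9] = [5,9] − [0,9] + [0,5],
  ∂[1,2,7] = [2,7] − [1,7] + [1,2].
As a 15×4 matrix over Z this has rank 4, with invariant factors (1,1,1,1).

From H_k ≅ ker(∂_k) / im(∂_{k+1}) we obtain:

  H_0: rank C_0 − rank ∂_1 = 10 − 8 = 2, and the invariant factors of ∂_1 are all 1, so H_0 = Z^2.
  H_1: rank ker ∂_1 − rank ∂_2 = (15 − 8) − 4 = 3, and the invariant factors of ∂_2 are all 1, so H_1 = Z^3.
  H_2: rank ker ∂_2 − rank ∂_3 = (4 − 4) − 0 = 0, and there is no ∂_3, so H_2 = 0.

As a check, the Euler characteristic is 10 − 15 + 4 = -1, which agrees with 2 − 3 + 0 = -1.

H_0 = Z^2,  H_1 = Z^3,  H_2 = 0.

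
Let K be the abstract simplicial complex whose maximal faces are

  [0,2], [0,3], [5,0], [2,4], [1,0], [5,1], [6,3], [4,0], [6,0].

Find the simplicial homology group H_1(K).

Fix the vertex order 0 < 1 < 2 < 3 < 4 < 5 < 6 and write every simplex with vertices in increasing order. Then dim K = 1 and the simplices of K are:

  0-simplices (7): [0], [1], [2], [3], [4], [5], [6]
  1-simplices (9): [0,1], [0,2], [0,3], [0,4], [0,5], [0,6], [1,5], [2,4], [3,6]

giving chain groups C_0 ≅ Z^7, C_1 ≅ Z^9.

∂_1: C_1 → C_0 sends each edge [p,q] (with p < q) to q − p. For instance
  ∂[0,3] = [3] − [0].
As a 7×9 matrix over Z this has rank 6, with invariant factors (1,1,1,1,1,1).

Reading off H_k = ker ∂_k / im ∂_{k+1}:

  H_1: rank ker ∂_1 − rank ∂_2 = (9 − 6) − 0 = 3, and there is no ∂_2, so H_1 ≅ Z^3.

H_1 = Z^3.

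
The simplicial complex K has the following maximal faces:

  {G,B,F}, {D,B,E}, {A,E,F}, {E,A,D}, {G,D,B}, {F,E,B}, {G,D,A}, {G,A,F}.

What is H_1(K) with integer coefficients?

Fix the vertex order A < B < D < E < F < G and write every simplex with vertices in increasing order. Then dim K = 2 and the simplices of K are:

  0-simplices (6): A, B, D, E, F, G
  1-simplices (12): AD, AE, AF, AG, BD, BE, BF, BG, DE, DG, EF, FG
  2-simplices (8): ADE, ADG, AEF, AFG, BDE, BDG, BEF, BFG

Hence C_0 ≅ Z^6, C_1 ≅ Z^12, C_2 ≅ Z^8.

Boundary ∂_1: C_1 → C_0 is given by ∂[p,q] = [q] − [p].
The resulting 6×12 matrix has rank 5, and its Smith normal form has invariant factors (1,1,1,1,1).

Boundary ∂_2: C_2 → C_1 sends each 2-simplex [p,q,r] to [q,r] − [p,r] + [p,q]. For instance
  ∂BDE = DE − BE + BD,
  ∂AFG = FG − AG + AF.
The 12×8 boundary matrix has rank 7 and Smith normal form diag(1,1,1,1,1,1,1).

Computing H_k = (kernel of ∂_k) / (image of ∂_{k+1}):

  H_1: rank ker ∂_1 − rank ∂_2 = (12 − 5) − 7 = 0, and the invariant factors of ∂_2 are all 1, so H_1 ≅ 0.

H_1 = 0.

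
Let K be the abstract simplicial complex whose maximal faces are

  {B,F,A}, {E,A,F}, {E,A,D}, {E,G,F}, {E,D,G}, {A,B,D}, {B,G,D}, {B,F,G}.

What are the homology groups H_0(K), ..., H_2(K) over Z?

H_0 ≅ Z,  H_1 = 0,  H_2 ≅ Z.

Order the vertices as A < B < D < E < F < G. Listing each simplex with vertices in this order, K has dimension 2 with simplices:

  0-simplices (6): A, B, D, E, F, G
  1-simplices (12): AB, AD, AE, AF, BD, BF, BG, DE, DG, EF, EG, FG
  2-simplices (8): ABD, ABF, ADE, AEF, BDG, BFG, DEG, EFG

so the chain groups are C_0 ≅ Z^6, C_1 ≅ Z^12, C_2 ≅ Z^8.

The boundary map ∂_1: C_1 → C_0 sends each edge [p,q] (with p < q) to q − p. For instance
  ∂BF = F − B.
The resulting 6×12 matrix has rank 5, and its Smith normal form has invariant factors (1,1,1,1,1).

The boundary map ∂_2: C_2 → C_1 sends each 2-simplex [p,q,r] to [q,r] − [p,r] + [p,q]. For instance
  ∂ADE = DE − AE + AD,
  ∂ABF = BF − AF + AB.
This gives a 12×8 integer matrix of rank 7; reducing to Smith normal form yields diagonal entries (1,1,1,1,1,1,1).

Now H_k = ker ∂_k / im ∂_{k+1}, so:

  H_0: rank C_0 − rank ∂_1 = 6 − 5 = 1, and the invariant factors of ∂_1 are all 1, so H_0 = Z.
  H_1: rank ker ∂_1 − rank ∂_2 = (12 − 5) − 7 = 0, and the invariant factors of ∂_2 are all 1, so H_1 = 0.
  H_2: rank ker ∂_2 − rank ∂_3 = (8 − 7) − 0 = 1, and there is no ∂_3, so H_2 = Z.

(K is a triangulation of the 2-sphere S^2.)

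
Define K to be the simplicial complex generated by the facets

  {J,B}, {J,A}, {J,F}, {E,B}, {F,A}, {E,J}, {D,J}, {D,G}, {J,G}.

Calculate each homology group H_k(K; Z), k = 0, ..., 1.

H_0 = Z,  H_1 = Z^3.

Take the total order A < B < D < E < F < G < J on the vertex set. Then K (dimension 1) consists of the simplices:

  0-simplices (7): A, B, D, E, F, G, J
  1-simplices (9): AF, AJ, BE, BJ, DG, DJ, EJ, FJ, GJ

giving chain groups C_0 ≅ Z^7, C_1 ≅ Z^9.

∂_1: C_1 → C_0 maps an edge to its endpoints' difference, ∂[p,q] = q − p. For instance
  ∂BJ = J − B.
The resulting 7×9 matrix has rank 6, and its Smith normal form has invariant factors (1,1,1,1,1,1).

Reading off H_k = ker ∂_k / im ∂_{k+1}:

  H_0: rank C_0 − rank ∂_1 = 7 − 6 = 1, and the invariant factors of ∂_1 are all 1, so H_0 ≅ Z.
  H_1: rank ker ∂_1 − rank ∂_2 = (9 − 6) − 0 = 3, and there is no ∂_2, so H_1 ≅ Z^3.

(K is a triangulation of a wedge of 3 circles.)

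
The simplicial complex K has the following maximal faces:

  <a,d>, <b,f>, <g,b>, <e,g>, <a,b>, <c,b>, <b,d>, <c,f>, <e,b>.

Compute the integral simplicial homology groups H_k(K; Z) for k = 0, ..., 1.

H_0 ≅ Z,  H_1 ≅ Z^3.

Fix the vertex order a < b < c < d < e < f < g and write every simplex with vertices in increasing order. Then dim K = 1 and the simplices of K are:

  0-simplices (7): a, b, c, d, e, f, g
  1-simplices (9): ab, ad, bc, bd, be, bf, bg, cf, eg

giving chain groups C_0 ≅ Z^7, C_1 ≅ Z^9.

The boundary map ∂_1: C_1 → C_0 maps an edge to its endpoints' difference, ∂[p,q] = q − p. For instance
  ∂bd = d − b.
The 7×9 boundary matrix has rank 6 and Smith normal form diag(1,1,1,1,1,1).

From H_k ≅ ker(∂_k) / im(∂_{k+1}) we obtain:

  H_0: rank C_0 − rank ∂_1 = 7 − 6 = 1, and the invariant factors of ∂_1 are all 1, so H_0 = Z.
  H_1: rank ker ∂_1 − rank ∂_2 = (9 − 6) − 0 = 3, and there is no ∂_2, so H_1 = Z^3.

As a check, the Euler characteristic is 7 − 9 = -2, which agrees with 1 − 3 = -2.
(K is a triangulation of a wedge of 3 circles.)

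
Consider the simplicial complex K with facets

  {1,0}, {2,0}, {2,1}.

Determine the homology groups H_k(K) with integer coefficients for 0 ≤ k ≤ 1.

Take the total order 0 < 1 < 2 on the vertex set. Then K (dimension 1) consists of the simplices:

  0-simplices (3): [0], [1], [2]
  1-simplices (3): [0,1], [0,2], [1,2]

so the chain groups are C_0 ≅ Z^3, C_1 ≅ Z^3.

The boundary map ∂_1: C_1 → C_0 is given by ∂[p,q] = [q] − [p]. For instance
  ∂[1,2] = [2] − [1].
This gives a 3×3 integer matrix of rank 2; reducing to Smith normal form yields diagonal entries (1,1).

Reading off H_k = ker ∂_k / im ∂_{k+1}:

  H_0: rank C_0 − rank ∂_1 = 3 − 2 = 1, and the invariant factors of ∂_1 are all 1, so H_0 = Z.
  H_1: rank ker ∂_1 − rank ∂_2 = (3 − 2) − 0 = 1, and there is no ∂_2, so H_1 = Z.

(K is a triangulation of the circle S^1.)

H_0 = Z,  H_1 = Z.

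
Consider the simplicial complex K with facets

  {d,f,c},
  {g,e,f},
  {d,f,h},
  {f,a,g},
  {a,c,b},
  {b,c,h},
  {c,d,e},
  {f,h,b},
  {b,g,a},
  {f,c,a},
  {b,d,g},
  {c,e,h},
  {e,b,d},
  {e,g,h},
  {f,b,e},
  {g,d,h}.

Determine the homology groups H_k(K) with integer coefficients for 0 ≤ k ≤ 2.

H_0 ≅ Z,  H_1 ≅ Z^2,  H_2 ≅ Z.

K has 8 vertices, 24 edges, 16 triangles.
rank ∂_0 = 0, rank ∂_1 = 7 ⇒ b_0 = 8 − 0 − 7 = 1; all invariant factors of ∂_1 are 1 so no torsion. So H_0 = Z.
rank ∂_1 = 7, rank ∂_2 = 15 ⇒ b_1 = 24 − 7 − 15 = 2; all invariant factors of ∂_2 are 1 so no torsion. So H_1 = Z^2.
rank ∂_2 = 15, rank ∂_3 = 0 ⇒ b_2 = 16 − 15 − 0 = 1. So H_2 = Z.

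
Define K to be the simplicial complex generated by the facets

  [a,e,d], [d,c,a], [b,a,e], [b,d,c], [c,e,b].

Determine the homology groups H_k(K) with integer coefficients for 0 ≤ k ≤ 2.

H_0 ≅ Z,  H_1 ≅ Z,  H_2 = 0.

Fix the vertex order a < b < c < d < e and write every simplex with vertices in increasing order. Then dim K = 2 and the simplices of K are:

  0-simplices (5): a, b, c, d, e
  1-simplices (10): ab, ac, ad, ae, bc, bd, be, cd, ce, de
  2-simplices (5): abe, acd, ade, bcd, bce

giving chain groups C_0 ≅ Z^5, C_1 ≅ Z^10, C_2 ≅ Z^5.

Boundary ∂_1: C_1 → C_0 sends each edge [p,q] (with p < q) to q − p. For instance
  ∂ce = e − c.
As a 5×10 matrix over Z this has rank 4, with invariant factors (1,1,1,1).

∂_2: C_2 → C_1 maps a triangle to the signed sum of its edges. For instance
  ∂acd = cd − ad + ac,
  ∂abe = be − ae + ab.
The resulting 10×5 matrix has rank 5, and its Smith normal form has invariant factors (1,1,1,1,1).

Now H_k = ker ∂_k / im ∂_{k+1}, so:

  H_0: rank C_0 − rank ∂_1 = 5 − 4 = 1, and the invariant factors of ∂_1 are all 1, so H_0 = Z.
  H_1: rank ker ∂_1 − rank ∂_2 = (10 − 4) − 5 = 1, and the invariant factors of ∂_2 are all 1, so H_1 = Z.
  H_2: rank ker ∂_2 − rank ∂_3 = (5 − 5) − 0 = 0, and there is no ∂_3, so H_2 = 0.

As a check, the Euler characteristic is 5 − 10 + 5 = 0, which agrees with 1 − 1 + 0 = 0.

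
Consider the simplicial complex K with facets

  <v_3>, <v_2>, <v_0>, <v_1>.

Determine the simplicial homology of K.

H_0 = Z^4.

We work with the vertex ordering v_0 < v_1 < v_2 < v_3. The simplices of K, each written with vertices in increasing order, are:

  0-simplices (4): [v_0], [v_1], [v_2], [v_3]

giving chain groups C_0 ≅ Z^4.

From H_k ≅ ker(∂_k) / im(∂_{k+1}) we obtain:

  H_0: rank C_0 − rank ∂_1 = 4 − 0 = 4, and there is no ∂_1, so H_0 ≅ Z^4.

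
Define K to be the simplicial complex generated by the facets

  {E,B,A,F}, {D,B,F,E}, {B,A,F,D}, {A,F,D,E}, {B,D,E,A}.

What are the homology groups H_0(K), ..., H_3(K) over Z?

H_0 ≅ Z,  H_1 = 0,  H_2 = 0,  H_3 ≅ Z.

We work with the vertex ordering A < B < D < E < F. The simplices of K, each written with vertices in increasing order, are:

  0-simplices (5): A, B, D, E, F
  1-simplices (10): AB, AD, AE, AF, BD, BE, BF, DE, DF, EF
  2-simplices (10): ABD, ABE, ABF, ADE, ADF, AEF, BDE, BDF, BEF, DEF
  3-simplices (5): ABDE, ABDF, ABEF, ADEF, BDEF

giving chain groups C_0 ≅ Z^5, C_1 ≅ Z^10, C_2 ≅ Z^10, C_3 ≅ Z^5.

The boundary map ∂_1: C_1 → C_0 sends each edge [p,q] (with p < q) to q − p. For instance
  ∂DE = E − D.
The resulting 5×10 matrix has rank 4, and its Smith normal form has invariant factors (1,1,1,1).

The boundary map ∂_2: C_2 → C_1 sends each 2-simplex [p,q,r] to [q,r] − [p,r] + [p,q]. For instance
  ∂BEF = EF − BF + BE,
  ∂ABD = BD − AD + AB.
This gives a 10×10 integer matrix of rank 6; reducing to Smith normal form yields diagonal entries (1,1,1,1,1,1).

Boundary ∂_3: C_3 → C_2 sends each 3-simplex σ to the alternating sum Σ_i (−1)^i (σ with its i-th vertex removed). For instance
  ∂ABDF = BDF − ADF + ABF − ABD,
  ∂BDEF = DEF − BEF + BDF − BDE.
This gives a 10×5 integer matrix of rank 4; reducing to Smith normal form yields diagonal entries (1,1,1,1).

From H_k ≅ ker(∂_k) / im(∂_{k+1}) we obtain:

  H_0: rank C_0 − rank ∂_1 = 5 − 4 = 1, and the invariant factors of ∂_1 are all 1, so H_0 = Z.
  H_1: rank ker ∂_1 − rank ∂_2 = (10 − 4) − 6 = 0, and the invariant factors of ∂_2 are all 1, so H_1 = 0.
  H_2: rank ker ∂_2 − rank ∂_3 = (10 − 6) − 4 = 0, and the invariant factors of ∂_3 are all 1, so H_2 = 0.
  H_3: rank ker ∂_3 − rank ∂_4 = (5 − 4) − 0 = 1, and there is no ∂_4, so H_3 = Z.

(K is a triangulation of the 3-sphere S^3.)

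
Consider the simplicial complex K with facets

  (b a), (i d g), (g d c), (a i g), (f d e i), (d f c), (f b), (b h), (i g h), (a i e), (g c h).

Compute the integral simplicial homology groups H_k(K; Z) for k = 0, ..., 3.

K has 9 vertices, 20 edges, 11 triangles, 1 3-simplex.
rank ∂_0 = 0, rank ∂_1 = 8 ⇒ b_0 = 9 − 0 − 8 = 1; all invariant factors of ∂_1 are 1 so no torsion. So H_0 ≅ Z.
rank ∂_1 = 8, rank ∂_2 = 10 ⇒ b_1 = 20 − 8 − 10 = 2; all invariant factors of ∂_2 are 1 so no torsion. So H_1 ≅ Z^2.
rank ∂_2 = 10, rank ∂_3 = 1 ⇒ b_2 = 11 − 10 − 1 = 0; all invariant factors of ∂_3 are 1 so no torsion. So H_2 ≅ 0.
rank ∂_3 = 1, rank ∂_4 = 0 ⇒ b_3 = 1 − 1 − 0 = 0. So H_3 ≅ 0.

H_0 ≅ Z,  H_1 ≅ Z^2,  H_2 = 0,  H_3 = 0.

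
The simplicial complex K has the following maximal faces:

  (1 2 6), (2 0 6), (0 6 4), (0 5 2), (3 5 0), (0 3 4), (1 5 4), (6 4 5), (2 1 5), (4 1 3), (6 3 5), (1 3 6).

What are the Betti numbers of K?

b_0 = 1, b_1 = 0, b_2 = 0.

Take the total order 0 < 1 < 2 < 3 < 4 < 5 < 6 on the vertex set. Then K (dimension 2) consists of the simplices:

  0-simplices (7): [0], [1], [2], [3], [4], [5], [6]
  1-simplices (18): [0,2], [0,3], [0,4], [0,5], [0,6], [1,2], [1,3], [1,4], [1,5], [1,6], [2,5], [2,6], [3,4], [3,5], [3,6], [4,5], [4,6], [5,6]
  2-simplices (12): [0,2,5], [0,2,6], [0,3,4], [0,3,5], [0,4,6], [1,2,5], [1,2,6], [1,3,4], [1,3,6], [1,4,5], [3,5,6], [4,5,6]

giving chain groups C_0 ≅ Z^7, C_1 ≅ Z^18, C_2 ≅ Z^12.

Boundary ∂_1: C_1 → C_0 maps an edge to its endpoints' difference, ∂[p,q] = q − p.
The 7×18 boundary matrix has rank 6 and Smith normal form diag(1,1,1,1,1,1).

The boundary map ∂_2: C_2 → C_1 acts by ∂[p,q,r] = [q,r] − [p,r] + [p,q]. For instance
  ∂[0,3,5] = [3,5] − [0,5] + [0,3],
  ∂[0,2,6] = [2,6] − [0,6] + [0,2].
The resulting 18×12 matrix has rank 12, and its Smith normal form has invariant factors (1,1,1,1,1,1,1,1,1,1,1,2).

Computing H_k = (kernel of ∂_k) / (image of ∂_{k+1}):

  H_0: rank C_0 − rank ∂_1 = 7 − 6 = 1, and the invariant factors of ∂_1 are all 1, so H_0 = Z.
  H_1: rank ker ∂_1 − rank ∂_2 = (18 − 6) − 12 = 0, and ∂_2 has invariant factor 2 > 1, so H_1 = Z/2Z.
  H_2: rank ker ∂_2 − rank ∂_3 = (12 − 12) − 0 = 0, and there is no ∂_3, so H_2 = 0.

Hence the Betti numbers are b_0 = 1, b_1 = 0, b_2 = 0.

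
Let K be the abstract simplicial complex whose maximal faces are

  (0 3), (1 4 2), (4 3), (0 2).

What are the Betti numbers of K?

b_0 = 1, b_1 = 1, b_2 = 0.

Fix the vertex order 0 < 1 < 2 < 3 < 4 and write every simplex with vertices in increasing order. Then dim K = 2 and the simplices of K are:

  0-simplices (5): [0], [1], [2], [3], [4]
  1-simplices (6): [0,2], [0,3], [1,2], [1,4], [2,4], [3,4]
  2-simplices (1): [1,2,4]

Hence C_0 ≅ Z^5, C_1 ≅ Z^6, C_2 ≅ Z^1.

The boundary map ∂_1: C_1 → C_0 is given by ∂[p,q] = [q] − [p].
The resulting 5×6 matrix has rank 4, and its Smith normal form has invariant factors (1,1,1,1).

The boundary map ∂_2: C_2 → C_1 sends each 2-simplex [p,q,r] to [q,r] − [p,r] + [p,q]. For instance
  ∂[1,2,4] = [2,4] − [1,4] + [1,2].
The 6×1 boundary matrix has rank 1 and Smith normal form diag(1).

Computing H_k = (kernel of ∂_k) / (image of ∂_{k+1}):

  H_0: rank C_0 − rank ∂_1 = 5 − 4 = 1, and the invariant factors of ∂_1 are all 1, so H_0 ≅ Z.
  H_1: rank ker ∂_1 − rank ∂_2 = (6 − 4) − 1 = 1, and the invariant factors of ∂_2 are all 1, so H_1 ≅ Z.
  H_2: rank ker ∂_2 − rank ∂_3 = (1 − 1) − 0 = 0, and there is no ∂_3, so H_2 ≅ 0.

Hence the Betti numbers are b_0 = 1, b_1 = 1, b_2 = 0.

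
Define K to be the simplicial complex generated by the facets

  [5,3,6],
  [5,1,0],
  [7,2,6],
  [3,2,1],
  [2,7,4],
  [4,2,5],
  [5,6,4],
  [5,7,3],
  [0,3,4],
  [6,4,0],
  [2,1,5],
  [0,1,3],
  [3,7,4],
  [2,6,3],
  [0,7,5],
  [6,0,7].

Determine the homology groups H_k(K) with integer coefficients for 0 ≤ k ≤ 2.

H_0 = Z,  H_1 = Z^2,  H_2 = Z.

Take the total order 0 < 1 < 2 < 3 < 4 < 5 < 6 < 7 on the vertex set. Then K (dimension 2) consists of the simplices:

  0-simplices (8): [0], [1], [2], [3], [4], [5], [6], [7]
  1-simplices (24): (24 of them)
  2-simplices (16): [0,1,3], [0,1,5], [0,3,4], [0,4,6], [0,5,7], [0,6,7], [1,2,3], [1,2,5], [2,3,6], [2,4,5], [2,4,7], [2,6,7], [3,4,7], [3,5,6], [3,5,7], [4,5,6]

giving chain groups C_0 ≅ Z^8, C_1 ≅ Z^24, C_2 ≅ Z^16.

Boundary ∂_1: C_1 → C_0 sends each edge [p,q] (with p < q) to q − p.
This gives a 8×24 integer matrix of rank 7; reducing to Smith normal form yields diagonal entries (1,1,1,1,1,1,1).

∂_2: C_2 → C_1 sends each 2-simplex [p,q,r] to [q,r] − [p,r] + [p,q]. For instance
  ∂[1,2,5] = [2,5] − [1,5] + [1,2],
  ∂[0,3,4] = [3,4] − [0,4] + [0,3].
The 24×16 boundary matrix has rank 15 and Smith normal form diag(1,1,1,1,1,1,1,1,1,1,1,1,1,1,1).

Reading off H_k = ker ∂_k / im ∂_{k+1}:

  H_0: rank C_0 − rank ∂_1 = 8 − 7 = 1, and the invariant factors of ∂_1 are all 1, so H_0 ≅ Z.
  H_1: rank ker ∂_1 − rank ∂_2 = (24 − 7) − 15 = 2, and the invariant factors of ∂_2 are all 1, so H_1 ≅ Z^2.
  H_2: rank ker ∂_2 − rank ∂_3 = (16 − 15) − 0 = 1, and there is no ∂_3, so H_2 ≅ Z.

(K is a triangulation of the torus T^2.)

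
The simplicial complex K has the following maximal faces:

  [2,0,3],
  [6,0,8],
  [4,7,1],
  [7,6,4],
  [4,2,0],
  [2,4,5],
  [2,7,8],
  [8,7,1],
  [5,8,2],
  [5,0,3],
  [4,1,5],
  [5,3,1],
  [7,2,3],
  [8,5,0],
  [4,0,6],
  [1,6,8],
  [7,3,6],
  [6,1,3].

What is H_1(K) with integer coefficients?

H_1 ≅ Z ⊕ Z/2.

Order the vertices as 0 < 1 < 2 < 3 < 4 < 5 < 6 < 7 < 8. Listing each simplex with vertices in this order, K has dimension 2 with simplices:

  0-simplices (9): [0], [1], [2], [3], [4], [5], [6], [7], [8]
  1-simplices (27): (27 of them)
  2-simplices (18): [0,2,3], [0,2,4], [0,3,5], [0,4,6], [0,5,8], [0,6,8], [1,3,5], [1,3,6], [1,4,5], [1,4,7], [1,6,8], [1,7,8], [2,3,7], [2,4,5], [2,5,8], [2,7,8], [3,6,7], [4,6,7]

giving chain groups C_0 ≅ Z^9, C_1 ≅ Z^27, C_2 ≅ Z^18.

The boundary map ∂_1: C_1 → C_0 maps an edge to its endpoints' difference, ∂[p,q] = q − p.
As a 9×27 matrix over Z this has rank 8, with invariant factors (1,1,1,1,1,1,1,1).

The boundary map ∂_2: C_2 → C_1 sends each 2-simplex [p,q,r] to [q,r] − [p,r] + [p,q]. For instance
  ∂[0,5,8] = [5,8] − [0,8] + [0,5],
  ∂[1,7,8] = [7,8] − [1,8] + [1,7].
As a 27×18 matrix over Z this has rank 18, with invariant factors (1,1,1,1,1,1,1,1,1,1,1,1,1,1,1,1,1,2).

Reading off H_k = ker ∂_k / im ∂_{k+1}:

  H_1: rank ker ∂_1 − rank ∂_2 = (27 − 8) − 18 = 1, and ∂_2 has invariant factor 2 > 1, so H_1 ≅ Z ⊕ Z/2.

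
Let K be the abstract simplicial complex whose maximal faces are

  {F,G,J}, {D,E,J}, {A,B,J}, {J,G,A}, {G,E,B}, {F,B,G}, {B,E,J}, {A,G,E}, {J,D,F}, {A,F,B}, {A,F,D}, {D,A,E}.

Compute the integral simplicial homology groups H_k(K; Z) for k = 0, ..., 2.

H_0 = Z,  H_1 = Z/2,  H_2 = 0.

Fix the vertex order A < B < D < E < F < G < J and write every simplex with vertices in increasing order. Then dim K = 2 and the simplices of K are:

  0-simplices (7): A, B, D, E, F, G, J
  1-simplices (18): AB, AD, AE, AF, AG, AJ, BE, BF, BG, BJ, DE, DF, DJ, EG, EJ, FG, FJ, GJ
  2-simplices (12): ABF, ABJ, ADE, ADF, AEG, AGJ, BEG, BEJ, BFG, DEJ, DFJ, FGJ

so the chain groups are C_0 ≅ Z^7, C_1 ≅ Z^18, C_2 ≅ Z^12.

Boundary ∂_1: C_1 → C_0 maps an edge to its endpoints' difference, ∂[p,q] = q − p. For instance
  ∂AF = F − A.
The 7×18 boundary matrix has rank 6 and Smith normal form diag(1,1,1,1,1,1).

Boundary ∂_2: C_2 → C_1 maps a triangle to the signed sum of its edges. For instance
  ∂ABJ = BJ − AJ + AB,
  ∂ABF = BF − AF + AB.
As a 18×12 matrix over Z this has rank 12, with invariant factors (1,1,1,1,1,1,1,1,1,1,1,2).

Computing H_k = (kernel of ∂_k) / (image of ∂_{k+1}):

  H_0: rank C_0 − rank ∂_1 = 7 − 6 = 1, and the invariant factors of ∂_1 are all 1, so H_0 = Z.
  H_1: rank ker ∂_1 − rank ∂_2 = (18 − 6) − 12 = 0, and ∂_2 has invariant factor 2 > 1, so H_1 = Z/2.
  H_2: rank ker ∂_2 − rank ∂_3 = (12 − 12) − 0 = 0, and there is no ∂_3, so H_2 = 0.

(K is a triangulation of the real projective plane RP^2.)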